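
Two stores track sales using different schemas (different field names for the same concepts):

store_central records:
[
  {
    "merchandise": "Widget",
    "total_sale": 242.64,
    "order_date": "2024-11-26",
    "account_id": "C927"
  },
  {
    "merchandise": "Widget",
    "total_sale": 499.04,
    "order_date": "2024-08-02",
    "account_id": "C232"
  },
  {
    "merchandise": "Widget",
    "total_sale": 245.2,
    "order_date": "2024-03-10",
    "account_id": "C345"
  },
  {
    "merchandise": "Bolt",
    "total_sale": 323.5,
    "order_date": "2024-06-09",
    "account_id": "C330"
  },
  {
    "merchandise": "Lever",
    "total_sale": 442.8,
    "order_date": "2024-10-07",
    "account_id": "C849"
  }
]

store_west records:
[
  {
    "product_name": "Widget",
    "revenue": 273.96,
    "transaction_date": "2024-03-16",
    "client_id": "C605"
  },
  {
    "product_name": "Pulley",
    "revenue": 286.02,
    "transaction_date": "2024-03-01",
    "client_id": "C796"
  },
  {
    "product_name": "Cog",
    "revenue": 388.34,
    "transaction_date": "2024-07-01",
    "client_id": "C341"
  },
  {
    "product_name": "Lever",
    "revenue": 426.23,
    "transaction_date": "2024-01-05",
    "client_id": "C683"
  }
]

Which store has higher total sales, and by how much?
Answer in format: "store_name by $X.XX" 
store_central by $378.63

Schema mapping: "total_sale" (store_central) = "revenue" (store_west) = sale amount

Total for store_central: 1753.18
Total for store_west: 1374.55

Difference: |1753.18 - 1374.55| = 378.63
store_central has higher sales by $378.63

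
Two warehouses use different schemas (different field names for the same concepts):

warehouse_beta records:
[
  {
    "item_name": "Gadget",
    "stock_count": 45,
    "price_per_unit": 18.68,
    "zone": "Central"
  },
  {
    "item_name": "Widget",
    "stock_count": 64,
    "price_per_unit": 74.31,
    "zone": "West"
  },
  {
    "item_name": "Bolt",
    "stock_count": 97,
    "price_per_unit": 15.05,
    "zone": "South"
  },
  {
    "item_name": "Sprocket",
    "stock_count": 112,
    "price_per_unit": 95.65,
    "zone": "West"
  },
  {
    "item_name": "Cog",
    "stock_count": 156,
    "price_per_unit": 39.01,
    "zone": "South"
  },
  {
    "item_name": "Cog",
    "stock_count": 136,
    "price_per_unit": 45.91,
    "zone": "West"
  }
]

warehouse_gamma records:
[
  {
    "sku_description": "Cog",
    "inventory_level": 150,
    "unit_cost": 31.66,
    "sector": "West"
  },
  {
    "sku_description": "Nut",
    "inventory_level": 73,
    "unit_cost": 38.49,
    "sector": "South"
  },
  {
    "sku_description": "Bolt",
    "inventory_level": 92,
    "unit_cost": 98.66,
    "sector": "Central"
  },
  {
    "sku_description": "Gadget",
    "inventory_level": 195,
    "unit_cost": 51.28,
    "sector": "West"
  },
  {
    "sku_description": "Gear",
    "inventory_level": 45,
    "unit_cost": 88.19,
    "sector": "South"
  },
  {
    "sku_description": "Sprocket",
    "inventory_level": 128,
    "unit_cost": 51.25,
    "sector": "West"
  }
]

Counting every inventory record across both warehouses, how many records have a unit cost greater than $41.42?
7

Schema mapping: "price_per_unit" (warehouse_beta) = "unit_cost" (warehouse_gamma) = unit cost

Records > $41.42 in warehouse_beta: 3
Records > $41.42 in warehouse_gamma: 4

Total count: 3 + 4 = 7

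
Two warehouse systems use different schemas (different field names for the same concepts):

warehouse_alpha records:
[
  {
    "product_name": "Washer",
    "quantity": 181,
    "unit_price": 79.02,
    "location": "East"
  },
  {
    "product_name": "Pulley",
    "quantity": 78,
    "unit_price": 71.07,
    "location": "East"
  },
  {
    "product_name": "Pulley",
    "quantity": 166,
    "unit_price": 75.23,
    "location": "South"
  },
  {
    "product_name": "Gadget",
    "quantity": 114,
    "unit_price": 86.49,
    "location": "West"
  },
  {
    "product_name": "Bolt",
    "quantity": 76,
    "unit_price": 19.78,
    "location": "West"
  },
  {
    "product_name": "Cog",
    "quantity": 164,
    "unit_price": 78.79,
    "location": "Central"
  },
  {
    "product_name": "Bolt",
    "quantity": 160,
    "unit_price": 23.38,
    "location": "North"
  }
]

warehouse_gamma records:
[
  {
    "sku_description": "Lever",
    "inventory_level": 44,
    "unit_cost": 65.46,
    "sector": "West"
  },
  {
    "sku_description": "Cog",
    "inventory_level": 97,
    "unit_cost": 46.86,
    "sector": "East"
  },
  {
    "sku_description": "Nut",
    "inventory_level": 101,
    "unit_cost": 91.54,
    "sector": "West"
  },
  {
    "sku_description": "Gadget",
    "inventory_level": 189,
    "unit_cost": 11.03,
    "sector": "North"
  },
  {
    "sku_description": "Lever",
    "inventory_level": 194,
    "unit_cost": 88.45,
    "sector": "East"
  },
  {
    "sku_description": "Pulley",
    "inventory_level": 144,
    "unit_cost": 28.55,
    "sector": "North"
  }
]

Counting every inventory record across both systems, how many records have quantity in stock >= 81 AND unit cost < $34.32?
3

Schema mappings:
- "quantity" (warehouse_alpha) = "inventory_level" (warehouse_gamma) = quantity
- "unit_price" (warehouse_alpha) = "unit_cost" (warehouse_gamma) = unit cost

Records meeting both conditions in warehouse_alpha: 1
Records meeting both conditions in warehouse_gamma: 2

Total: 1 + 2 = 3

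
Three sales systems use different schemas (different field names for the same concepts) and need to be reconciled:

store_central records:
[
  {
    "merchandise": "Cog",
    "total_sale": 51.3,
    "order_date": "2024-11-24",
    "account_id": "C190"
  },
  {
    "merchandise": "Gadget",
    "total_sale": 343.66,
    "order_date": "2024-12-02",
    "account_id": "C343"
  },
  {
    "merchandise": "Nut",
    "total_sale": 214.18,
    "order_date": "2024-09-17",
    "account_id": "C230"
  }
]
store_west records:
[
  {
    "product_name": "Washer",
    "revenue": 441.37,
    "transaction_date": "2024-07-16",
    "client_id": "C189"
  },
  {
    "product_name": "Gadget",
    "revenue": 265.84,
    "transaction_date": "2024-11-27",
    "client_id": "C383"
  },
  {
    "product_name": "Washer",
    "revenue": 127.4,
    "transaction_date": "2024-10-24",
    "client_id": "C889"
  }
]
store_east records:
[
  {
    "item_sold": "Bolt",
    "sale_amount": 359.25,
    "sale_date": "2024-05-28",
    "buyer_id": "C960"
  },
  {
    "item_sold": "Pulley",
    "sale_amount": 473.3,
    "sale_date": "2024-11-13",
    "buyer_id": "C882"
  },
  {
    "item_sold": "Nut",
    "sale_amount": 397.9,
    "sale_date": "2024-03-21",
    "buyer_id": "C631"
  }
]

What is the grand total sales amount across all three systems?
2674.2

Schema reconciliation - all amount fields map to sale amount:

store_central (total_sale): 609.14
store_west (revenue): 834.61
store_east (sale_amount): 1230.45

Grand total: 2674.2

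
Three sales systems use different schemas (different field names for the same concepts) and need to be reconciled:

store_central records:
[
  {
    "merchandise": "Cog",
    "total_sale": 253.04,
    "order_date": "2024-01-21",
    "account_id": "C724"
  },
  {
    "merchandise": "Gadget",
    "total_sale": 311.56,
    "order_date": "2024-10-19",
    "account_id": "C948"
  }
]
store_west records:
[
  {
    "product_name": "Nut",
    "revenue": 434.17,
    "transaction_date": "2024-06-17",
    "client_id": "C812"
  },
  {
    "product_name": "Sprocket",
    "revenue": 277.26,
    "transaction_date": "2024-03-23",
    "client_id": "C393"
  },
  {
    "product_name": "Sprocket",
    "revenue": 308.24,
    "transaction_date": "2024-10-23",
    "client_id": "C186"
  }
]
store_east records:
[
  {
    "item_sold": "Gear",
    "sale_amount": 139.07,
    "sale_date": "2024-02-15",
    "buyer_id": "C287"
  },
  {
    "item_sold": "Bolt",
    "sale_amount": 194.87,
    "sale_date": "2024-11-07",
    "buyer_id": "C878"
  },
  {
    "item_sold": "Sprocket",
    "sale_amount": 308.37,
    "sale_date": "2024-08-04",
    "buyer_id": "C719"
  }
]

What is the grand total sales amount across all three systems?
2226.58

Schema reconciliation - all amount fields map to sale amount:

store_central (total_sale): 564.6
store_west (revenue): 1019.67
store_east (sale_amount): 642.31

Grand total: 2226.58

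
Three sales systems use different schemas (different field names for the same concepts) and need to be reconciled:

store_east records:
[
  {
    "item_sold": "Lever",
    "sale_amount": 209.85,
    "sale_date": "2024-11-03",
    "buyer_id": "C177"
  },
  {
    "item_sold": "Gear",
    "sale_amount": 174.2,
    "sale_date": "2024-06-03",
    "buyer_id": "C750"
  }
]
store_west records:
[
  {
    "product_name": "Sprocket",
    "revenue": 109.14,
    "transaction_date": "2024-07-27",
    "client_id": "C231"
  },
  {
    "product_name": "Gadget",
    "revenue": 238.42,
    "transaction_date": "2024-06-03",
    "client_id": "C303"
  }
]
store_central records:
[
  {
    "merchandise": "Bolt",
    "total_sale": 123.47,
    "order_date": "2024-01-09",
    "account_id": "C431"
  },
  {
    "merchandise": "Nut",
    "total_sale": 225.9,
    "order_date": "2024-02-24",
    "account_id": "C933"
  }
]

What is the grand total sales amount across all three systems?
1080.98

Schema reconciliation - all amount fields map to sale amount:

store_east (sale_amount): 384.05
store_west (revenue): 347.56
store_central (total_sale): 349.37

Grand total: 1080.98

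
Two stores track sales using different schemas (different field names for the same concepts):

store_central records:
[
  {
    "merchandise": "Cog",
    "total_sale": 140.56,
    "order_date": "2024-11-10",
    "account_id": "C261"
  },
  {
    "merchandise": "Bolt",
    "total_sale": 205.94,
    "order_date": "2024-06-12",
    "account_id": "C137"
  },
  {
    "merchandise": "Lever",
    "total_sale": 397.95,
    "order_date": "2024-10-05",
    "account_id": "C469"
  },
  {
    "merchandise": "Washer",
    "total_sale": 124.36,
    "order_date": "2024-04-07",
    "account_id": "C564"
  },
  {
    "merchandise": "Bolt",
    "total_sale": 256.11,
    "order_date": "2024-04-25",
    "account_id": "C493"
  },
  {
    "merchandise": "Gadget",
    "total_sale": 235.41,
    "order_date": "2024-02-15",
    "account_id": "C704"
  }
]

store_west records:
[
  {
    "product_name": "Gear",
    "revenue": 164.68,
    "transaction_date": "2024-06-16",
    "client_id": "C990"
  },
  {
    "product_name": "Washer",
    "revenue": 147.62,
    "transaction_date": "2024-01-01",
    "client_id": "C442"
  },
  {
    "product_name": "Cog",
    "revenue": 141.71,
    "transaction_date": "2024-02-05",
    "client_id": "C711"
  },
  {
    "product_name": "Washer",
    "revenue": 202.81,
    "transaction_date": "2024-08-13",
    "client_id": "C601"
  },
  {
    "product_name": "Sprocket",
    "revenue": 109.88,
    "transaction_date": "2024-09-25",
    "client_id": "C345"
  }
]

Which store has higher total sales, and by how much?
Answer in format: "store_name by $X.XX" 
store_central by $593.63

Schema mapping: "total_sale" (store_central) = "revenue" (store_west) = sale amount

Total for store_central: 1360.33
Total for store_west: 766.70

Difference: |1360.33 - 766.70| = 593.63
store_central has higher sales by $593.63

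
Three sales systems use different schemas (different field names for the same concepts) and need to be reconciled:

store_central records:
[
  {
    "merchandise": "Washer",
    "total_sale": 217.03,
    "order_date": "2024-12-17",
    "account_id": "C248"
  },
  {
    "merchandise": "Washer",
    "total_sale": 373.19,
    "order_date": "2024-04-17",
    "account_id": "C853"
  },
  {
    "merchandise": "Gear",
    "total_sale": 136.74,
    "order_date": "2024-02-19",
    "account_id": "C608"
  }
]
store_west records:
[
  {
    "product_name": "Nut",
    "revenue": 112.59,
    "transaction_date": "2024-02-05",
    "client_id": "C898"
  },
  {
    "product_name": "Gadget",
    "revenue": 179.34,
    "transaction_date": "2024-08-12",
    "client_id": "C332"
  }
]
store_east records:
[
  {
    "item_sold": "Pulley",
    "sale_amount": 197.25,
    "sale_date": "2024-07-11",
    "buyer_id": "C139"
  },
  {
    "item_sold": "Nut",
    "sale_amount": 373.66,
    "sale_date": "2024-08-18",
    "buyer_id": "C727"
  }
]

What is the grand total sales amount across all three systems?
1589.8

Schema reconciliation - all amount fields map to sale amount:

store_central (total_sale): 726.96
store_west (revenue): 291.93
store_east (sale_amount): 570.91

Grand total: 1589.8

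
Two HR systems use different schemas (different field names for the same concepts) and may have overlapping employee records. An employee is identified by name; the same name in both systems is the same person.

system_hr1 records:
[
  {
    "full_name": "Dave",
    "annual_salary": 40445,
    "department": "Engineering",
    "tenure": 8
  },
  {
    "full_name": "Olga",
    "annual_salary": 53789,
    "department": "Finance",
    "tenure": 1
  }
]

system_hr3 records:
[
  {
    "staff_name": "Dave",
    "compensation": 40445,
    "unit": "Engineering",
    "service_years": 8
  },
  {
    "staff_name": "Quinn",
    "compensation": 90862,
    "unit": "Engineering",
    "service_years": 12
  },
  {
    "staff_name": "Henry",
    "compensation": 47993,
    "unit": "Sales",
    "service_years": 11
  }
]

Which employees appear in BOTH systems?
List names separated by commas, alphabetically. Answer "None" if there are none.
Dave

Schema mapping: "full_name" (system_hr1) = "staff_name" (system_hr3) = employee name

Names in system_hr1: ['Dave', 'Olga']
Names in system_hr3: ['Dave', 'Henry', 'Quinn']

Intersection: ['Dave']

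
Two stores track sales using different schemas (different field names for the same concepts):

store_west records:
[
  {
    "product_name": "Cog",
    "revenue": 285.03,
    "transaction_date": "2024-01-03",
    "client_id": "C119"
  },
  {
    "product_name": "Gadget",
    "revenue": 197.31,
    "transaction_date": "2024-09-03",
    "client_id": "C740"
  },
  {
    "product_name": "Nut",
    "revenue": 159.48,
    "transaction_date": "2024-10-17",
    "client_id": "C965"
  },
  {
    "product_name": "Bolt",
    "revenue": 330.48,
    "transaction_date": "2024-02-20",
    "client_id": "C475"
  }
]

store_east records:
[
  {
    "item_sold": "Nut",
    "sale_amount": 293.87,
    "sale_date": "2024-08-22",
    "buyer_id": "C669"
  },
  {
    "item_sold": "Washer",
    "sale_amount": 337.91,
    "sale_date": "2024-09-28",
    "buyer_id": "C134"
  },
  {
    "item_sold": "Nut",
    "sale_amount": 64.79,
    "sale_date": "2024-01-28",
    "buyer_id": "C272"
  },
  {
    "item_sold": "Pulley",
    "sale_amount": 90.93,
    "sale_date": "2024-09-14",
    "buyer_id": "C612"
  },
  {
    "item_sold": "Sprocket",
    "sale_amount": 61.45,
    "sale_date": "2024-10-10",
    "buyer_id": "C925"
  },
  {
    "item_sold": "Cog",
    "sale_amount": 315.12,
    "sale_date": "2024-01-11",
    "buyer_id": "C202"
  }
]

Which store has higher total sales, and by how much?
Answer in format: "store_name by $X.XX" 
store_east by $191.77

Schema mapping: "revenue" (store_west) = "sale_amount" (store_east) = sale amount

Total for store_west: 972.30
Total for store_east: 1164.07

Difference: |972.30 - 1164.07| = 191.77
store_east has higher sales by $191.77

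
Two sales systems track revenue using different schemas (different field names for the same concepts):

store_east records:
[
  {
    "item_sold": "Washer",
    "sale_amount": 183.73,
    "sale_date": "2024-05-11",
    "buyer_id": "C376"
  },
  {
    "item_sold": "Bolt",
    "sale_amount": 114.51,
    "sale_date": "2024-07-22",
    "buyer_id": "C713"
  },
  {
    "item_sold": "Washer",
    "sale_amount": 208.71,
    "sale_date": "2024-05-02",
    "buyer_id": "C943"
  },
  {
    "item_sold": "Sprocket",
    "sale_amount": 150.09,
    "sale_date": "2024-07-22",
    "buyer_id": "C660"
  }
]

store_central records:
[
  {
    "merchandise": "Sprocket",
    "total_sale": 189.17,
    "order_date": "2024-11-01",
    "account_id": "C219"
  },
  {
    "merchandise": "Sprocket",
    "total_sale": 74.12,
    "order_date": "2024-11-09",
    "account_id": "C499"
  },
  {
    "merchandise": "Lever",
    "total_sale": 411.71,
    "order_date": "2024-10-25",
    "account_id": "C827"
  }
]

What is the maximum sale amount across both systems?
411.71

Reconcile: "sale_amount" (store_east) = "total_sale" (store_central) = sale amount

Maximum in store_east: 208.71
Maximum in store_central: 411.71

Overall maximum: max(208.71, 411.71) = 411.71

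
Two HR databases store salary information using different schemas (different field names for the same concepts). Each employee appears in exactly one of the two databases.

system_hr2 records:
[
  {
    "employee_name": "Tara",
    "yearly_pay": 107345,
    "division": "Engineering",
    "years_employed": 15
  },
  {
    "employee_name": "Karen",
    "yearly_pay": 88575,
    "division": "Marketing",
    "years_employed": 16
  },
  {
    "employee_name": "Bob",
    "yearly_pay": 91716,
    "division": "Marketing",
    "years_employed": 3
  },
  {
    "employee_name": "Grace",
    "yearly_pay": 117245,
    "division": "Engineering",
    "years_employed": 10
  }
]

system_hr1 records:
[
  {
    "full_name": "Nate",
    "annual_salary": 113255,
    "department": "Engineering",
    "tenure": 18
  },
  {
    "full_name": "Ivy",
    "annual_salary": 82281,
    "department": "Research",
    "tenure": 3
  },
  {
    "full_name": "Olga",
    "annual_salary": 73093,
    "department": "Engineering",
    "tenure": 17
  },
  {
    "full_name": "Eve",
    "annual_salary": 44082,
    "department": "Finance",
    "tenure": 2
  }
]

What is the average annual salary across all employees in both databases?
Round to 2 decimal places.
89699.00

Schema mapping: "yearly_pay" (system_hr2) = "annual_salary" (system_hr1) = annual salary

All salaries: [107345, 88575, 91716, 117245, 113255, 82281, 73093, 44082]
Sum: 717592
Count: 8
Average: 717592 / 8 = 89699.00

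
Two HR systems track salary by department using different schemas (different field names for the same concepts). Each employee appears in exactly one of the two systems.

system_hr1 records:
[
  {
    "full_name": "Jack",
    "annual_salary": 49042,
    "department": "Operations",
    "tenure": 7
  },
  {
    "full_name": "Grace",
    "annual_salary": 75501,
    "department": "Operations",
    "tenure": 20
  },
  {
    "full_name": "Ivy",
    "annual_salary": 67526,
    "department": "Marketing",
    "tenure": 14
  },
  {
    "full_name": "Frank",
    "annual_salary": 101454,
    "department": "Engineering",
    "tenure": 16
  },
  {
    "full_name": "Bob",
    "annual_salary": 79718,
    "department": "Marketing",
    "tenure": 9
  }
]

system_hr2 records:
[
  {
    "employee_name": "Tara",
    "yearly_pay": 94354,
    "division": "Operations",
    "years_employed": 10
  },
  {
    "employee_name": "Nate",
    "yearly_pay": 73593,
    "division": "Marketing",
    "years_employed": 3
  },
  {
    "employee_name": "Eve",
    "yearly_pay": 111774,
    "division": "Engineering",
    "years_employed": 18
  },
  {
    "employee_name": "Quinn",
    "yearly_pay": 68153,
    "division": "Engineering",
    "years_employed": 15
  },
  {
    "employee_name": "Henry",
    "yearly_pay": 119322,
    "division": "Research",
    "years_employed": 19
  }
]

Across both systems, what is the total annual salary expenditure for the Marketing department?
220837

Schema mappings:
- "department" (system_hr1) = "division" (system_hr2) = department
- "annual_salary" (system_hr1) = "yearly_pay" (system_hr2) = salary

Marketing salaries from system_hr1: 147244
Marketing salaries from system_hr2: 73593

Total: 147244 + 73593 = 220837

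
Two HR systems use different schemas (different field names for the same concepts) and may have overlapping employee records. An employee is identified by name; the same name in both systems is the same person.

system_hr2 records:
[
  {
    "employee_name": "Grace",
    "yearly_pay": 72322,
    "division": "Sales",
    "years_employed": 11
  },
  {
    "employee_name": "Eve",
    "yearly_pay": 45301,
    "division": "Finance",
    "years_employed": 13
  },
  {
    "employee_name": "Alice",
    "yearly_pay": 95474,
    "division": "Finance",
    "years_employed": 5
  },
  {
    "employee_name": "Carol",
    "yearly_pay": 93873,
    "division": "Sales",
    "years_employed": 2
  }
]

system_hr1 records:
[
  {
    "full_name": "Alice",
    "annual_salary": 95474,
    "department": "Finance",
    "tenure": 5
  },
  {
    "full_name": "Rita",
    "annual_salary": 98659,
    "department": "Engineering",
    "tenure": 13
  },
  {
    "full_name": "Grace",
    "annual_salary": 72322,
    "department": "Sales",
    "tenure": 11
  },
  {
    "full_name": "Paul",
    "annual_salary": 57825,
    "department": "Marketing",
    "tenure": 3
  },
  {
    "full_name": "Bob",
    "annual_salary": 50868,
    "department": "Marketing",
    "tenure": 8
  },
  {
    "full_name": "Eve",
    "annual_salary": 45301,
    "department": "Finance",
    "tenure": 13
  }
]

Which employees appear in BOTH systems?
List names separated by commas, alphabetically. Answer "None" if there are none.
Alice, Eve, Grace

Schema mapping: "employee_name" (system_hr2) = "full_name" (system_hr1) = employee name

Names in system_hr2: ['Alice', 'Carol', 'Eve', 'Grace']
Names in system_hr1: ['Alice', 'Bob', 'Eve', 'Grace', 'Paul', 'Rita']

Intersection: ['Alice', 'Eve', 'Grace']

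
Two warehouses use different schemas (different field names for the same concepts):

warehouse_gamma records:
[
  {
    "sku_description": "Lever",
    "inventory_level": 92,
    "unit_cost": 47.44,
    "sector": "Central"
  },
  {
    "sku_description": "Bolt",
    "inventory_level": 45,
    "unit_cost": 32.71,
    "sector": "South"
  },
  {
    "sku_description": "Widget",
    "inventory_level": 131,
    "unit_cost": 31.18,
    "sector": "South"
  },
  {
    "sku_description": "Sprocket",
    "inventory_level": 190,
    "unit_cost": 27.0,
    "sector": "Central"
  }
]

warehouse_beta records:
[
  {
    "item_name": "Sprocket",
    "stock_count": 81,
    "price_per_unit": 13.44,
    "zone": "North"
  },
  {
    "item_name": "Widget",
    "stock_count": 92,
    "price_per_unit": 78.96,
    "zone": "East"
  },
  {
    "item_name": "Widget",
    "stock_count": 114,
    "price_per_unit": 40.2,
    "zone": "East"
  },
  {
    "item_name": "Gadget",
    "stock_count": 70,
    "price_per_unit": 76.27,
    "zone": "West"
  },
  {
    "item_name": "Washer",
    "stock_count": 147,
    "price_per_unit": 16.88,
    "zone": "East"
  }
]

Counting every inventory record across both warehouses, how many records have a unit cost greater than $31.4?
5

Schema mapping: "unit_cost" (warehouse_gamma) = "price_per_unit" (warehouse_beta) = unit cost

Records > $31.4 in warehouse_gamma: 2
Records > $31.4 in warehouse_beta: 3

Total count: 2 + 3 = 5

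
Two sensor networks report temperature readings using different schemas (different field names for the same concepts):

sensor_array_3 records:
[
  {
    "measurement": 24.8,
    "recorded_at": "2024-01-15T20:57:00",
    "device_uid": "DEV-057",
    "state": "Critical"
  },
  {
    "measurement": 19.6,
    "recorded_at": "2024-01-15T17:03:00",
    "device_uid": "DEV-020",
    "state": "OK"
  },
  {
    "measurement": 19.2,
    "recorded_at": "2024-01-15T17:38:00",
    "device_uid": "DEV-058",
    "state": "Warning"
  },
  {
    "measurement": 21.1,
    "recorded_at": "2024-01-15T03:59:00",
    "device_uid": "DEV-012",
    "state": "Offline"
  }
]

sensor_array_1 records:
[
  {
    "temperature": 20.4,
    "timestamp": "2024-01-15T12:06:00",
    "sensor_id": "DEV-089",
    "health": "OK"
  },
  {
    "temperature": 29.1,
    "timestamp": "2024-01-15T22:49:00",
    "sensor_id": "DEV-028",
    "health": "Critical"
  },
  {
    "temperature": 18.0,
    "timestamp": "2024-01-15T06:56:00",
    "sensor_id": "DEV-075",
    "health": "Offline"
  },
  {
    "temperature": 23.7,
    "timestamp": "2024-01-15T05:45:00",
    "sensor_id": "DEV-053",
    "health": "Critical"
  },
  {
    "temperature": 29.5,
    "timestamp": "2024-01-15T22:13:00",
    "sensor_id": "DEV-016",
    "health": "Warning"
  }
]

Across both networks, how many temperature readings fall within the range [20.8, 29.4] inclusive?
4

Schema mapping: "measurement" (sensor_array_3) = "temperature" (sensor_array_1) = temperature

Readings in [20.8, 29.4] from sensor_array_3: 2
Readings in [20.8, 29.4] from sensor_array_1: 2

Total count: 2 + 2 = 4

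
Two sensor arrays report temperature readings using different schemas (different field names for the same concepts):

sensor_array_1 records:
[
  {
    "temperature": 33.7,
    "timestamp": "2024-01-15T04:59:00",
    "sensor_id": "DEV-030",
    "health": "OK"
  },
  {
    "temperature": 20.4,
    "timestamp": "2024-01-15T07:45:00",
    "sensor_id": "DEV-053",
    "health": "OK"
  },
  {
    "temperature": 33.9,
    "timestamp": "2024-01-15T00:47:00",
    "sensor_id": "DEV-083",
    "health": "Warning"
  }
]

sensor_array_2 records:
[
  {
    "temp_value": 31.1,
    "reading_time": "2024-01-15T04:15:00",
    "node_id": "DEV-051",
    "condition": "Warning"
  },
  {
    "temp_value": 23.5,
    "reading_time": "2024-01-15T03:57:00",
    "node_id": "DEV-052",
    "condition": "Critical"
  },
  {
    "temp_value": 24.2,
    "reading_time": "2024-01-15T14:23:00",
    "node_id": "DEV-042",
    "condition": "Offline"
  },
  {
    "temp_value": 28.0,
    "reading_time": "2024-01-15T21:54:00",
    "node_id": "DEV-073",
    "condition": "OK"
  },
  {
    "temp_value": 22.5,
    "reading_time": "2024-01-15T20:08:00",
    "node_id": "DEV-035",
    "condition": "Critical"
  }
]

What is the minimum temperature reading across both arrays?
20.4

Schema mapping: "temperature" (sensor_array_1) = "temp_value" (sensor_array_2) = temperature reading

Minimum in sensor_array_1: 20.4
Minimum in sensor_array_2: 22.5

Overall minimum: min(20.4, 22.5) = 20.4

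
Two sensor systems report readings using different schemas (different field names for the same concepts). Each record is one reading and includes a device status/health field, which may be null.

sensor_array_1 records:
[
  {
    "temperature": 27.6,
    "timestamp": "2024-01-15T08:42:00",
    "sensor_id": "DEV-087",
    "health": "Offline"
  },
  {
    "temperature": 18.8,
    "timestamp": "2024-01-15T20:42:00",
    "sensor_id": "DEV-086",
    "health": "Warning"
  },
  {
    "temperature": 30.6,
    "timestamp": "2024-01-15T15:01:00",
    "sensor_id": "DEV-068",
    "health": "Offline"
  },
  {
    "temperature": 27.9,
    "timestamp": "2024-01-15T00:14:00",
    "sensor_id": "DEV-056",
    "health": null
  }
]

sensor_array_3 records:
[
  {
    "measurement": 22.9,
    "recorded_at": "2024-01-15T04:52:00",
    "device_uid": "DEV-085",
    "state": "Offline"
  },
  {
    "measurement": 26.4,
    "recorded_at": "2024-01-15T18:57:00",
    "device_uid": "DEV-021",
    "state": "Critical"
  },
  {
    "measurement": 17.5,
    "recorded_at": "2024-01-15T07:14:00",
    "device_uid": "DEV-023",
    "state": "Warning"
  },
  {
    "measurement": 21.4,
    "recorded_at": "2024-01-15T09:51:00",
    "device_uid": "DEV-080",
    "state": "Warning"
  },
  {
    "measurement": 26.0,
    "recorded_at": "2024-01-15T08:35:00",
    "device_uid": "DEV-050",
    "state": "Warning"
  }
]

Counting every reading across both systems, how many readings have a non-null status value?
8

Schema mapping: "health" (sensor_array_1) = "state" (sensor_array_3) = status

Non-null in sensor_array_1: 3
Non-null in sensor_array_3: 5

Total non-null: 3 + 5 = 8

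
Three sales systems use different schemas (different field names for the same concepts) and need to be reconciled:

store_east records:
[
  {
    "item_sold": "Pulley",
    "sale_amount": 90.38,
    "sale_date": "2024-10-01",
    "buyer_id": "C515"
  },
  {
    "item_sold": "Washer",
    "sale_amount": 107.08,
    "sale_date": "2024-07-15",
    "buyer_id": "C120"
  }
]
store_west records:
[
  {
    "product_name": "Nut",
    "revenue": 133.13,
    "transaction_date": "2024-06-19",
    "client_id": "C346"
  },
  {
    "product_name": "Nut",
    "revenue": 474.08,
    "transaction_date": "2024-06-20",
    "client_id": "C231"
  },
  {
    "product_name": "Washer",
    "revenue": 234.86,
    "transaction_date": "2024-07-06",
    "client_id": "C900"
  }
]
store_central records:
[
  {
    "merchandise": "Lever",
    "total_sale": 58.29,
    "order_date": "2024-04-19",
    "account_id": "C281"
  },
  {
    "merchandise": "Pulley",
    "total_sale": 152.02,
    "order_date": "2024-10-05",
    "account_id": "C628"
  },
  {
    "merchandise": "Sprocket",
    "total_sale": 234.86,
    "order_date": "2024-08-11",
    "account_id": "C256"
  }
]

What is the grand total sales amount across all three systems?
1484.7

Schema reconciliation - all amount fields map to sale amount:

store_east (sale_amount): 197.46
store_west (revenue): 842.07
store_central (total_sale): 445.17

Grand total: 1484.7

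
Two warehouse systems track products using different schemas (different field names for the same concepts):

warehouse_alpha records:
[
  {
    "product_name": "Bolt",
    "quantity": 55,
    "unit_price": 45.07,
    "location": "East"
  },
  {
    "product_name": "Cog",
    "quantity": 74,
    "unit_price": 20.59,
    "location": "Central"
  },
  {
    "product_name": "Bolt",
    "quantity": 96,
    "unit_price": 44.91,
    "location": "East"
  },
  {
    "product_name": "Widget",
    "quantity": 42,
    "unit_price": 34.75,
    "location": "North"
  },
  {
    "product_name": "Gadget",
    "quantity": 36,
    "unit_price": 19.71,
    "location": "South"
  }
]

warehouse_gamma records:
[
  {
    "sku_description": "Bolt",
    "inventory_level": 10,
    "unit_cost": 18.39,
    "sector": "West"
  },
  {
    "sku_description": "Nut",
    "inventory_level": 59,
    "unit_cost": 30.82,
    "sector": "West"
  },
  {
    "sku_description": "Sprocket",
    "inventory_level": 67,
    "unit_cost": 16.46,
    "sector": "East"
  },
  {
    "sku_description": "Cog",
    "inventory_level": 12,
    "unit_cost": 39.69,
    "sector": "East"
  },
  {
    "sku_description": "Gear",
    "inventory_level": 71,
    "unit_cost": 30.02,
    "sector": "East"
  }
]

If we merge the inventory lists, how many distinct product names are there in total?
7

Schema mapping: "product_name" (warehouse_alpha) = "sku_description" (warehouse_gamma) = product name

Products in warehouse_alpha: ['Bolt', 'Cog', 'Gadget', 'Widget']
Products in warehouse_gamma: ['Bolt', 'Cog', 'Gear', 'Nut', 'Sprocket']

Union (unique products): ['Bolt', 'Cog', 'Gadget', 'Gear', 'Nut', 'Sprocket', 'Widget']
Count: 7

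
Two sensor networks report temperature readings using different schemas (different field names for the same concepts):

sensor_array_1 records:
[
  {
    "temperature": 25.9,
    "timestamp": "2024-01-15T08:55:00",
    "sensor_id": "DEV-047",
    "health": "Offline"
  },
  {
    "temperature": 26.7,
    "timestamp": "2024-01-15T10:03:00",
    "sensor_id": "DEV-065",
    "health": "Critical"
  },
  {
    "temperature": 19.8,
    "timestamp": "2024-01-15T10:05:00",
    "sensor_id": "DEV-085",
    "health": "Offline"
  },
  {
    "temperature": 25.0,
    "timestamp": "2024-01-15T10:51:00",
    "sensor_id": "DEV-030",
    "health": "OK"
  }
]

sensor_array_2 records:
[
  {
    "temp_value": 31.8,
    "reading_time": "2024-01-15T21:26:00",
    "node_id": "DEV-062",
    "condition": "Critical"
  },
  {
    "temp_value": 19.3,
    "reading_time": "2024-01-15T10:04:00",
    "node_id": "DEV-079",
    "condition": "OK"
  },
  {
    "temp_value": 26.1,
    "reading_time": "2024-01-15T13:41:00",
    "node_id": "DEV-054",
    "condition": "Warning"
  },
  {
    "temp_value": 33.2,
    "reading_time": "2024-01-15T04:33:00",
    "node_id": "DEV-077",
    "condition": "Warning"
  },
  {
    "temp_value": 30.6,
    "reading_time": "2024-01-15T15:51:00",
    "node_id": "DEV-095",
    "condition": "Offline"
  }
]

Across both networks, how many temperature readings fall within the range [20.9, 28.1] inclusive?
4

Schema mapping: "temperature" (sensor_array_1) = "temp_value" (sensor_array_2) = temperature

Readings in [20.9, 28.1] from sensor_array_1: 3
Readings in [20.9, 28.1] from sensor_array_2: 1

Total count: 3 + 1 = 4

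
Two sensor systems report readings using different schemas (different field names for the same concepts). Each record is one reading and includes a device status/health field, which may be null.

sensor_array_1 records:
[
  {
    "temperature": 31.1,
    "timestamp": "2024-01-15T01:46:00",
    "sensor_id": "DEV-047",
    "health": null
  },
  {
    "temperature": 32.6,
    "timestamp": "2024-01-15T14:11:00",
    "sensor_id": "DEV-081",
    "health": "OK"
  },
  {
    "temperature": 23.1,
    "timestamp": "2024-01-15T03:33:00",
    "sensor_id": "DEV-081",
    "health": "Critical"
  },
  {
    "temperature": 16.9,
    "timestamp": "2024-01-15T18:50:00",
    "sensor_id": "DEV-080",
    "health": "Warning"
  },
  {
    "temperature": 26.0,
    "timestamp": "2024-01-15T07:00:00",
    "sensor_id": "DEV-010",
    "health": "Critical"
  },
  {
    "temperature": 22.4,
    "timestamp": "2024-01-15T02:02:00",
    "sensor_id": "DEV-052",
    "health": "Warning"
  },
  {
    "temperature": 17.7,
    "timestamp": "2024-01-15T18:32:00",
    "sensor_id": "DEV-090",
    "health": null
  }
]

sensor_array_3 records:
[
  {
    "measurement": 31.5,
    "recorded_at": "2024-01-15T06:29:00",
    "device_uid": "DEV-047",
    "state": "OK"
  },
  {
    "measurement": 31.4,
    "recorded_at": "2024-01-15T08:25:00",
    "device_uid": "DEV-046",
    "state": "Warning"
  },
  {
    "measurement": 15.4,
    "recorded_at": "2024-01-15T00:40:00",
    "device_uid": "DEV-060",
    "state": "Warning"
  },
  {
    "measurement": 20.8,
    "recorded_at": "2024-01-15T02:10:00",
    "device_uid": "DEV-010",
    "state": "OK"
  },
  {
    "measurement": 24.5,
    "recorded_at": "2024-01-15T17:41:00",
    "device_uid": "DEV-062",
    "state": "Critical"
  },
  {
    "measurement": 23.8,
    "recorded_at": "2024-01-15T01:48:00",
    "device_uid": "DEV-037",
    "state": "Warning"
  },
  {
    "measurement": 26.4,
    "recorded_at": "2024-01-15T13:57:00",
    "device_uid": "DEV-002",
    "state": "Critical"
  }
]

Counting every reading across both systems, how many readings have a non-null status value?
12

Schema mapping: "health" (sensor_array_1) = "state" (sensor_array_3) = status

Non-null in sensor_array_1: 5
Non-null in sensor_array_3: 7

Total non-null: 5 + 7 = 12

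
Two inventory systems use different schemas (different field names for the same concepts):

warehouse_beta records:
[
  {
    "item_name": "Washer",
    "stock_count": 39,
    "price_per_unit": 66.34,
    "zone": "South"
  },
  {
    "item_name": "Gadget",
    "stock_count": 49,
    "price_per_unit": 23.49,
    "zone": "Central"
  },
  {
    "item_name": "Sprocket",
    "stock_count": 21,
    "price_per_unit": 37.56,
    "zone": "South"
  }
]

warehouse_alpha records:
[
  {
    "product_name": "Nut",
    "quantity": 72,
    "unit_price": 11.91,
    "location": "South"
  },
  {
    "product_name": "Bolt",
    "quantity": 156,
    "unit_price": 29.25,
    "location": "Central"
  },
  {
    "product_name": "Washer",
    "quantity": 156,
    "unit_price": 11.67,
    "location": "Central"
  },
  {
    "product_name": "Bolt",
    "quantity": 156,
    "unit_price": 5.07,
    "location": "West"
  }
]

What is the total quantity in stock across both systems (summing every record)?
649

To reconcile these schemas, identify the field holding the quantity in stock in each system:
1. In warehouse_beta it is "stock_count"
2. In warehouse_alpha it is "quantity"

From warehouse_beta: 39 + 49 + 21 = 109
From warehouse_alpha: 72 + 156 + 156 + 156 = 540

Total: 109 + 540 = 649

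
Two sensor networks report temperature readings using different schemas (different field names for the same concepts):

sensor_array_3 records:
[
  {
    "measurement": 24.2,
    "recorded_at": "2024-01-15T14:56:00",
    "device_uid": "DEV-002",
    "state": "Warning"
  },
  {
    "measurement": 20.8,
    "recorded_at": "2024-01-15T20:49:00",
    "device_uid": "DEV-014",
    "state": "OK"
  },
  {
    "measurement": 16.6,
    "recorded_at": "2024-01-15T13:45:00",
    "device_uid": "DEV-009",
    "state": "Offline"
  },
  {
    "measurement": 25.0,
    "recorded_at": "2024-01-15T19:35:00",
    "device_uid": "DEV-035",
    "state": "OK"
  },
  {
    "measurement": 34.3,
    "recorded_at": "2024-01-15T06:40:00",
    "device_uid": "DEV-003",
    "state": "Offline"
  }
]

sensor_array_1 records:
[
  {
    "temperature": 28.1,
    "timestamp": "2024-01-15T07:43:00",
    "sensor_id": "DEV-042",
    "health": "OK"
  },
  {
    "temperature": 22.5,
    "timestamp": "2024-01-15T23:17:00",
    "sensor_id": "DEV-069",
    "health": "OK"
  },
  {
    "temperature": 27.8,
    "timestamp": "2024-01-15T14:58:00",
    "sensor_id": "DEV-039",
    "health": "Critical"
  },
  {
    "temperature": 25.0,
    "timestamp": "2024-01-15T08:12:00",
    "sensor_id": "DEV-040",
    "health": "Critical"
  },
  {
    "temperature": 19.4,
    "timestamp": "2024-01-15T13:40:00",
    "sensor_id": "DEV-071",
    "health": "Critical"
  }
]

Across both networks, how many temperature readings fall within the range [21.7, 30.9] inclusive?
6

Schema mapping: "measurement" (sensor_array_3) = "temperature" (sensor_array_1) = temperature

Readings in [21.7, 30.9] from sensor_array_3: 2
Readings in [21.7, 30.9] from sensor_array_1: 4

Total count: 2 + 4 = 6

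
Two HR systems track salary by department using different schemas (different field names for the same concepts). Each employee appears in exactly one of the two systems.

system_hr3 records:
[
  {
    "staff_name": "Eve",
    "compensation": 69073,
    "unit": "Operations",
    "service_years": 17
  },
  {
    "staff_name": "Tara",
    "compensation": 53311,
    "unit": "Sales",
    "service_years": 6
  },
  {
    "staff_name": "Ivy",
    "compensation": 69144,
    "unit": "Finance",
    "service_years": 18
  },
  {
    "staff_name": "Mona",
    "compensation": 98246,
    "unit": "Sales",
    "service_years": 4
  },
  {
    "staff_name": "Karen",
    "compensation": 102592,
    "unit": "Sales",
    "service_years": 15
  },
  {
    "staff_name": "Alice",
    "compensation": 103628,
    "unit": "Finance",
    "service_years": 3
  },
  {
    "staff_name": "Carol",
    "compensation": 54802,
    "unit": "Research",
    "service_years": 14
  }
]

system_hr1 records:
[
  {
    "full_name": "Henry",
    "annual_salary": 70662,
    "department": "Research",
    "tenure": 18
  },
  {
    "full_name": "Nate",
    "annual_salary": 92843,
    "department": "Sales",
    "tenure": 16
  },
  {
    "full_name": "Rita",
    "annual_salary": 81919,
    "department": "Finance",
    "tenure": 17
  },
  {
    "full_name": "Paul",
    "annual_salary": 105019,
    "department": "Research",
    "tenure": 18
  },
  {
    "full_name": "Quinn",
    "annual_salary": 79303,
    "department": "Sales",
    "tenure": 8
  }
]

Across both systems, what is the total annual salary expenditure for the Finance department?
254691

Schema mappings:
- "unit" (system_hr3) = "department" (system_hr1) = department
- "compensation" (system_hr3) = "annual_salary" (system_hr1) = salary

Finance salaries from system_hr3: 172772
Finance salaries from system_hr1: 81919

Total: 172772 + 81919 = 254691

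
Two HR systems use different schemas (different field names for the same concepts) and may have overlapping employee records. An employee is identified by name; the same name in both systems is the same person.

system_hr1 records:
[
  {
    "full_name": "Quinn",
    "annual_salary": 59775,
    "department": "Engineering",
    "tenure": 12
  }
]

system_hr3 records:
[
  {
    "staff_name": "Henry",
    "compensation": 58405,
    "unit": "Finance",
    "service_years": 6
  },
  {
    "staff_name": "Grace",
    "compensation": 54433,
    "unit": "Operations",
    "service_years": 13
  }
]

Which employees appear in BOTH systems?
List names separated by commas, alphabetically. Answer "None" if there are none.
None

Schema mapping: "full_name" (system_hr1) = "staff_name" (system_hr3) = employee name

Names in system_hr1: ['Quinn']
Names in system_hr3: ['Grace', 'Henry']

Intersection: None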